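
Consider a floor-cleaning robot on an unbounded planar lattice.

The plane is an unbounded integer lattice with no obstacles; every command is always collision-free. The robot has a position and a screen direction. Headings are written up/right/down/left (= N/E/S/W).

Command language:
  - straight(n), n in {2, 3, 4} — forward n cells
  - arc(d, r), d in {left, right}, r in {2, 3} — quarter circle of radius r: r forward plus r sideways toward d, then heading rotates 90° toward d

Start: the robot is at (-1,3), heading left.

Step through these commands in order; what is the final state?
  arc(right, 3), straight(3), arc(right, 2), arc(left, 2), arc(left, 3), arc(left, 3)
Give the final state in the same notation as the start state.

at (-6,13), heading down

t0: at (-1,3), heading left
1. arc(right, 3) → at (-4,6), heading up
2. straight(3) → at (-4,9), heading up
3. arc(right, 2) → at (-2,11), heading right
4. arc(left, 2) → at (0,13), heading up
5. arc(left, 3) → at (-3,16), heading left
6. arc(left, 3) → at (-6,13), heading down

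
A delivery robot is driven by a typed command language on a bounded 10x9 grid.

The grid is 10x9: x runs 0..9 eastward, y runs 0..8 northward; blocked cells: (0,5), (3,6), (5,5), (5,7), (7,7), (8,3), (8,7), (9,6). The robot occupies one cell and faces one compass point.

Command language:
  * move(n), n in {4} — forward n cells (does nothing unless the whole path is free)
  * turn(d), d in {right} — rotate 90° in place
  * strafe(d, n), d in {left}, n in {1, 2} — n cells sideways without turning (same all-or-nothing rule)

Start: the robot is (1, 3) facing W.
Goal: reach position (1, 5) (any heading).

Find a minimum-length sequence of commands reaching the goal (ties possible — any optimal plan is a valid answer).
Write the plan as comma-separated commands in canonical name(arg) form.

turn(right), turn(right), strafe(left, 2)

from: (1, 3) facing W
step 1 (turn(right)): (1, 3) facing N
step 2 (turn(right)): (1, 3) facing E
step 3 (strafe(left, 2)): (1, 5) facing E
no 2-step plan works, so 3 is optimal.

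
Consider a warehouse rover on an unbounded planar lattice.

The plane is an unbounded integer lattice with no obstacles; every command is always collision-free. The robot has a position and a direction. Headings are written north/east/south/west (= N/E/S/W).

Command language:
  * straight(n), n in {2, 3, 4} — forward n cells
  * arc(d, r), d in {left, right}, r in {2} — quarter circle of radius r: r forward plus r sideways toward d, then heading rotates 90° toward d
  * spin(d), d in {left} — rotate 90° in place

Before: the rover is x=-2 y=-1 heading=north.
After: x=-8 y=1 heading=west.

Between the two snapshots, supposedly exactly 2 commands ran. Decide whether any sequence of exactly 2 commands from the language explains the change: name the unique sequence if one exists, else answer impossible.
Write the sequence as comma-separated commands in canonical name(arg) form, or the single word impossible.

key: running straight(4) before arc(left, 2) would end elsewhere — order is forced
initial: x=-2 y=-1 heading=north
[1] after arc(left, 2): x=-4 y=1 heading=west
[2] after straight(4): x=-8 y=1 heading=west
no other 2-command option fits: unique.

arc(left, 2), straight(4)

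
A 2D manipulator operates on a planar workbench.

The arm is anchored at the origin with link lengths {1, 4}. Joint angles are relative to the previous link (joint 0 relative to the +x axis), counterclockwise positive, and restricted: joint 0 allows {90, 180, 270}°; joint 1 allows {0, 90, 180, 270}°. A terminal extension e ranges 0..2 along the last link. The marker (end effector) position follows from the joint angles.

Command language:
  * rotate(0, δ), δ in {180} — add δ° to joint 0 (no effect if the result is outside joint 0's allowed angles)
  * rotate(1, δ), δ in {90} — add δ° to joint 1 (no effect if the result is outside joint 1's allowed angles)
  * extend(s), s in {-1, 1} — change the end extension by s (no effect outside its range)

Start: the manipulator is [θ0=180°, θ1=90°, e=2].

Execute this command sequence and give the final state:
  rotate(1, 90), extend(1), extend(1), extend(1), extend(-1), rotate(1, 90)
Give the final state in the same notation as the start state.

initial: [θ0=180°, θ1=90°, e=2]
step 1 (rotate(1, 90)): [θ0=180°, θ1=180°, e=2]
step 2 (extend(1)): [θ0=180°, θ1=180°, e=2]
step 3 (extend(1)): [θ0=180°, θ1=180°, e=2]
step 4 (extend(1)): [θ0=180°, θ1=180°, e=2]
step 5 (extend(-1)): [θ0=180°, θ1=180°, e=1]
step 6 (rotate(1, 90)): [θ0=180°, θ1=270°, e=1]

[θ0=180°, θ1=270°, e=1]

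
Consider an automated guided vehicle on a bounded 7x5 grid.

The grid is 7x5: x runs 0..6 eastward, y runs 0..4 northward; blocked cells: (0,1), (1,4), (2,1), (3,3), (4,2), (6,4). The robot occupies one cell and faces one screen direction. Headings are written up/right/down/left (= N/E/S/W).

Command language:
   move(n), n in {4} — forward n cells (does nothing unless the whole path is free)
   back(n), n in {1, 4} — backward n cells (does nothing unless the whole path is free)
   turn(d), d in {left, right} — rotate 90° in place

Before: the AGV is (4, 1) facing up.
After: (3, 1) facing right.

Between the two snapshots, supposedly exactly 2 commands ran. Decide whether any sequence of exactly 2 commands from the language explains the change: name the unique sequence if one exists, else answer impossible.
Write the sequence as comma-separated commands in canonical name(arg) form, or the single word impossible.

turn(right), back(1)

key: running back(1) before turn(right) would end elsewhere — order is forced
t0: (4, 1) facing up
1. turn(right) → (4, 1) facing right
2. back(1) → (3, 1) facing right
no rival 2-sequence matches.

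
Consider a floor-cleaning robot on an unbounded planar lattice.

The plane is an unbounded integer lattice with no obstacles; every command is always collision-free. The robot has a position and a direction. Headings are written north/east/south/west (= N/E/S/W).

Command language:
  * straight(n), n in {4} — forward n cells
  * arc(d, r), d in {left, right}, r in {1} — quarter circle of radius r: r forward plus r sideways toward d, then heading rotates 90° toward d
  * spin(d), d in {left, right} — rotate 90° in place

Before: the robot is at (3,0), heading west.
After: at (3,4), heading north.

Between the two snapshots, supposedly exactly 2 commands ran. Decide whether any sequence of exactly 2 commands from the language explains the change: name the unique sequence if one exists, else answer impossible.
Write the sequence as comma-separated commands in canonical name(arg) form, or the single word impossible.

key: running straight(4) before spin(right) would end elsewhere — order is forced
from: at (3,0), heading west
t=1 spin(right) ⇒ at (3,0), heading north
t=2 straight(4) ⇒ at (3,4), heading north
no other 2-command option fits: unique.

spin(right), straight(4)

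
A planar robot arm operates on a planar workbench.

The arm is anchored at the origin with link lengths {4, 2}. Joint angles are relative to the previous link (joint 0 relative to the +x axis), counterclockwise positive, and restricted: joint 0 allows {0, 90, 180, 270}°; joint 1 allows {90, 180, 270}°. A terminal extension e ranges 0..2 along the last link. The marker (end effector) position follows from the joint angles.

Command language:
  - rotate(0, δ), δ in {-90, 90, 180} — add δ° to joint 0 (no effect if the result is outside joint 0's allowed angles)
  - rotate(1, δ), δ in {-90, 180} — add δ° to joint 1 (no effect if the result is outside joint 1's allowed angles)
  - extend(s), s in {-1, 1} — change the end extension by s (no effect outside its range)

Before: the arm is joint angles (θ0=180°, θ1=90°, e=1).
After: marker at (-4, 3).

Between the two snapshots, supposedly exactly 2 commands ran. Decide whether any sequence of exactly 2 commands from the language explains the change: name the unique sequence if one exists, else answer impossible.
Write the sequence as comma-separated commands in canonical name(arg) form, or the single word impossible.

rotate(1, -90), rotate(1, 180)

key: running rotate(1, 180) before rotate(1, -90) would end elsewhere — order is forced
t0: joint angles (θ0=180°, θ1=90°, e=1)
step 1 (rotate(1, -90)): joint angles (θ0=180°, θ1=90°, e=1)
step 2 (rotate(1, 180)): joint angles (θ0=180°, θ1=270°, e=1)
uniquely the one of 49 2-step routes that fits.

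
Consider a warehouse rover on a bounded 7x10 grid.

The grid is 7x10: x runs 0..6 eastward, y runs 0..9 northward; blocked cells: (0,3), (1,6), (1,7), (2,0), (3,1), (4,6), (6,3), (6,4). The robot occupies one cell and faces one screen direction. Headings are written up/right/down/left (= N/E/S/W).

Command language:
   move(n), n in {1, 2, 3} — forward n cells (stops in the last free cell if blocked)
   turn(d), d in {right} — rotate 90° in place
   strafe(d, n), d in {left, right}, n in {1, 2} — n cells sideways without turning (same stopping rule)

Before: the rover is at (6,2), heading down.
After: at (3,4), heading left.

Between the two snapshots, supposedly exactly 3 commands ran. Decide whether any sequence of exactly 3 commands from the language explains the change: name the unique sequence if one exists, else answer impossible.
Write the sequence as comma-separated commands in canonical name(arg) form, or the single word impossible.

key: cell and facing (now W) both changed — the 3 commands mix motion and turning
from: at (6,2), heading down
t=1 turn(right) ⇒ at (6,2), heading left
t=2 move(3) ⇒ at (3,2), heading left
t=3 strafe(right, 2) ⇒ at (3,4), heading left
no rival 3-sequence matches.

turn(right), move(3), strafe(right, 2)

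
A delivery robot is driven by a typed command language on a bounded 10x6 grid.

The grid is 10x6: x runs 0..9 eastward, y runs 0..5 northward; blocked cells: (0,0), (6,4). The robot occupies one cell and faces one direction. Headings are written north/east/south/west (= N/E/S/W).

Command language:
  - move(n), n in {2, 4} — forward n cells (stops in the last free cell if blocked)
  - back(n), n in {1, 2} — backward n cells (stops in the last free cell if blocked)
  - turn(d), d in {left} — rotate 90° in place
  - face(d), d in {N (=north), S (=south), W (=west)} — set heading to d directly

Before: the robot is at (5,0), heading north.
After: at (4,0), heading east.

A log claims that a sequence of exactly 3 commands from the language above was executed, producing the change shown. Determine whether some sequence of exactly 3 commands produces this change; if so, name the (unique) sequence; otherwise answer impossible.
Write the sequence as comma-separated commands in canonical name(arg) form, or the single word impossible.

face(S), turn(left), back(1)

key: order matters: swapping face(S) and back(1) lands elsewhere
t0: at (5,0), heading north
step 1 (face(S)): at (5,0), heading south
step 2 (turn(left)): at (5,0), heading east
step 3 (back(1)): at (4,0), heading east
all 512 alternatives checked — unique.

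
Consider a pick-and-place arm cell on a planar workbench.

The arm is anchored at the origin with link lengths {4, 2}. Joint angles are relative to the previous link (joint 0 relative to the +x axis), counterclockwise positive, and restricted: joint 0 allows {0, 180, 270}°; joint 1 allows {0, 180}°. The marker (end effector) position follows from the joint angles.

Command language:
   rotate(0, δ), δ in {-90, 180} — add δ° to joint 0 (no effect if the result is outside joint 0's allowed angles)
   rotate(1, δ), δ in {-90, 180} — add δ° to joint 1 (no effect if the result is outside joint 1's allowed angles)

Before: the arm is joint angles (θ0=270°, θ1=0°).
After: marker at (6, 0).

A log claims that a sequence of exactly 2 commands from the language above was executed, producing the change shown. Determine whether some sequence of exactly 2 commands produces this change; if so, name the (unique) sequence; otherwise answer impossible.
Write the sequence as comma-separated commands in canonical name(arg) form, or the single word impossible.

key: order matters: swapping rotate(0, -90) and rotate(0, 180) lands elsewhere
start: joint angles (θ0=270°, θ1=0°)
[1] after rotate(0, -90): joint angles (θ0=180°, θ1=0°)
[2] after rotate(0, 180): joint angles (θ0=0°, θ1=0°)
no other 2-command option fits: unique.

rotate(0, -90), rotate(0, 180)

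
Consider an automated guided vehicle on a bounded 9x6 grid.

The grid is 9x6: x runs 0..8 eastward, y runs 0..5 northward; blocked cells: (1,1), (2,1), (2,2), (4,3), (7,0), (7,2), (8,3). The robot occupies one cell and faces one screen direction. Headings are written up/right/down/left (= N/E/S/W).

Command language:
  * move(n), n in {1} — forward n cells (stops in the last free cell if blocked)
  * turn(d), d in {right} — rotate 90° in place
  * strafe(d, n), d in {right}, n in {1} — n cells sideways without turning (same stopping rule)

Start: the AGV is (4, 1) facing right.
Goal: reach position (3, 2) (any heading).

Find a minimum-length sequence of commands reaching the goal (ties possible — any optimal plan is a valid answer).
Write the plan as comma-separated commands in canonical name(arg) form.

turn(right), turn(right), move(1), strafe(right, 1)

start: (4, 1) facing right
[1] after turn(right): (4, 1) facing down
[2] after turn(right): (4, 1) facing left
[3] after move(1): (3, 1) facing left
[4] after strafe(right, 1): (3, 2) facing left
minimal: 4 command(s), checked below 4.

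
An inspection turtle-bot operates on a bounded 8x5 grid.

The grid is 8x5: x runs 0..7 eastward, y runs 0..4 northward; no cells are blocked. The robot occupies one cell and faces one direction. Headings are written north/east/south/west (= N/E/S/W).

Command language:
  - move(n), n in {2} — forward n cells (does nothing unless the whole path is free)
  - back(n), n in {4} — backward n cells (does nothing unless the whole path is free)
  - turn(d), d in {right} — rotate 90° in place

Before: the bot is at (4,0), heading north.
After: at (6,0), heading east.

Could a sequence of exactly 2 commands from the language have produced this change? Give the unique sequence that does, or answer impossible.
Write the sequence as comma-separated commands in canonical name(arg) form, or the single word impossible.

key: position moved to (6,0) AND the heading swung to E — translation plus rotation needed
initial: at (4,0), heading north
t=1 turn(right) ⇒ at (4,0), heading east
t=2 move(2) ⇒ at (6,0), heading east
no rival 2-sequence matches.

turn(right), move(2)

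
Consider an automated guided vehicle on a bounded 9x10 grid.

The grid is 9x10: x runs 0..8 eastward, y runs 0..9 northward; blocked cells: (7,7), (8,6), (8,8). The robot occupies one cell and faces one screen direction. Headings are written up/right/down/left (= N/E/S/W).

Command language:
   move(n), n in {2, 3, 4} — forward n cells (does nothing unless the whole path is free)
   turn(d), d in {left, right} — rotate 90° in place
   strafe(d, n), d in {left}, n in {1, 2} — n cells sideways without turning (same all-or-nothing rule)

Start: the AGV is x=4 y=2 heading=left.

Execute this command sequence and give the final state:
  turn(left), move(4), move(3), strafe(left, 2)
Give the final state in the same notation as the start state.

t0: x=4 y=2 heading=left
t=1 turn(left) ⇒ x=4 y=2 heading=down
t=2 move(4) ⇒ x=4 y=2 heading=down
t=3 move(3) ⇒ x=4 y=2 heading=down
t=4 strafe(left, 2) ⇒ x=6 y=2 heading=down

x=6 y=2 heading=down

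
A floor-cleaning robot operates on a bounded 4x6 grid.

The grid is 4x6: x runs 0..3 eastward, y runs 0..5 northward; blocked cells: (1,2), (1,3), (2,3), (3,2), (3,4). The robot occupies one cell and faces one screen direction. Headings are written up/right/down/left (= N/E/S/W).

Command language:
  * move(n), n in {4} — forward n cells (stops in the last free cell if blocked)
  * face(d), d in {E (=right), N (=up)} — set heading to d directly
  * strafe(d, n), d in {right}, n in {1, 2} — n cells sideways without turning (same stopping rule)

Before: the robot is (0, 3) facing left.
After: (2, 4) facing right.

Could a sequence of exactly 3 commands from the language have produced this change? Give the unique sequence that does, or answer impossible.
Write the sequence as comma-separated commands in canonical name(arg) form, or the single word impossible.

key: cell and facing (now E) both changed — the 3 commands mix motion and turning
start: (0, 3) facing left
1. strafe(right, 1) → (0, 4) facing left
2. face(E) → (0, 4) facing right
3. move(4) → (2, 4) facing right
no rival 3-sequence matches.

strafe(right, 1), face(E), move(4)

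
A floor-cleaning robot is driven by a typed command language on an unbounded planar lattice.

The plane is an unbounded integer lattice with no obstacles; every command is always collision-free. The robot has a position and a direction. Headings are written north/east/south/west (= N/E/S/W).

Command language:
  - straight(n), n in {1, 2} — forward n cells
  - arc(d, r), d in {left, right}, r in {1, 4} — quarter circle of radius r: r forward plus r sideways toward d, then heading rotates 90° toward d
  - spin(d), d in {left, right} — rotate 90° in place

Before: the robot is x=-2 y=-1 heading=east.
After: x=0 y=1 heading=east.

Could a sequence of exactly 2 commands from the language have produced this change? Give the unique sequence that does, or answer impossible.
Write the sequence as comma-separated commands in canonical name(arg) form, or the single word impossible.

key: heading stays E — rotations cancel among the 2 commands
start: x=-2 y=-1 heading=east
step 1 (arc(left, 1)): x=-1 y=0 heading=north
step 2 (arc(right, 1)): x=0 y=1 heading=east
uniquely the one of 64 2-step routes that fits.

arc(left, 1), arc(right, 1)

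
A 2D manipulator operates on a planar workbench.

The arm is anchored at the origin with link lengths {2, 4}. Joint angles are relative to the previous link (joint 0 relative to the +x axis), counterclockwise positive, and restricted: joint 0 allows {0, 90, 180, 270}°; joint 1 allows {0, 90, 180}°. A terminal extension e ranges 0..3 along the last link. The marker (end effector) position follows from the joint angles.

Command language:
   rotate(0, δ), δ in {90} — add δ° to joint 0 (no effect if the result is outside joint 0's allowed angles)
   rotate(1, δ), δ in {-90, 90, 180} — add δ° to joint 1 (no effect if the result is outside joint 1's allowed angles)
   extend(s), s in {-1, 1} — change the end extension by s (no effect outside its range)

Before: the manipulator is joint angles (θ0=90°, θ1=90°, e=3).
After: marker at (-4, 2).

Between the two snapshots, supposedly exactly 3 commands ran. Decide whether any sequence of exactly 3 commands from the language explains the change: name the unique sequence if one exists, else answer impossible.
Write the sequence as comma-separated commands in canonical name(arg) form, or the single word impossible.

begin: joint angles (θ0=90°, θ1=90°, e=3)
t=1 extend(-1) ⇒ joint angles (θ0=90°, θ1=90°, e=2)
t=2 extend(-1) ⇒ joint angles (θ0=90°, θ1=90°, e=1)
t=3 extend(-1) ⇒ joint angles (θ0=90°, θ1=90°, e=0)
no rival 3-sequence matches.

extend(-1), extend(-1), extend(-1)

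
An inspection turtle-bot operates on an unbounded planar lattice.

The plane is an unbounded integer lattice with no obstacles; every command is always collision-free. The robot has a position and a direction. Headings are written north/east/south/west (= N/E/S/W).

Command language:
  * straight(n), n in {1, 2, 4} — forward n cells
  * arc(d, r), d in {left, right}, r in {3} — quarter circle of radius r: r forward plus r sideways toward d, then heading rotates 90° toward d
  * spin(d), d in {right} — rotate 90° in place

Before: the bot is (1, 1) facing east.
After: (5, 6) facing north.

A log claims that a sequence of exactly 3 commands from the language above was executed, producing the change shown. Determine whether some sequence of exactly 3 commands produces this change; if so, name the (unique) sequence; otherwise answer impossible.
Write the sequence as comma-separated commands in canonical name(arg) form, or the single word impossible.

straight(1), arc(left, 3), straight(2)

key: running straight(2) before straight(1) would end elsewhere — order is forced
initial: (1, 1) facing east
[1] after straight(1): (2, 1) facing east
[2] after arc(left, 3): (5, 4) facing north
[3] after straight(2): (5, 6) facing north
uniquely the one of 216 3-step routes that fits.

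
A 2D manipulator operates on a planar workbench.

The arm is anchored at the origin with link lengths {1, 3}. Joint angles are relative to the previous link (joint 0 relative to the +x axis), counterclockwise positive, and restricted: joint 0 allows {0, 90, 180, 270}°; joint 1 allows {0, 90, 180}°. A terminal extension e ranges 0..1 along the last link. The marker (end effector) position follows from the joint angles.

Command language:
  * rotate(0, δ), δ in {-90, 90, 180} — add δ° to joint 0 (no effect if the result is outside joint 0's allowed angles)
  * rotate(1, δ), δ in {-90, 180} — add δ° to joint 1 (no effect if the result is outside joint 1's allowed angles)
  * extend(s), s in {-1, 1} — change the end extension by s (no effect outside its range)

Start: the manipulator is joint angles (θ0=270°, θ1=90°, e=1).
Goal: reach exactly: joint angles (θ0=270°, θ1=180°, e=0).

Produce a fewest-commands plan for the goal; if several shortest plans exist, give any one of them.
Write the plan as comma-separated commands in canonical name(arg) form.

begin: joint angles (θ0=270°, θ1=90°, e=1)
[1] after rotate(1, -90): joint angles (θ0=270°, θ1=0°, e=1)
[2] after rotate(1, 180): joint angles (θ0=270°, θ1=180°, e=1)
[3] after extend(-1): joint angles (θ0=270°, θ1=180°, e=0)
shorter routes all fall short; 3 is best.

rotate(1, -90), rotate(1, 180), extend(-1)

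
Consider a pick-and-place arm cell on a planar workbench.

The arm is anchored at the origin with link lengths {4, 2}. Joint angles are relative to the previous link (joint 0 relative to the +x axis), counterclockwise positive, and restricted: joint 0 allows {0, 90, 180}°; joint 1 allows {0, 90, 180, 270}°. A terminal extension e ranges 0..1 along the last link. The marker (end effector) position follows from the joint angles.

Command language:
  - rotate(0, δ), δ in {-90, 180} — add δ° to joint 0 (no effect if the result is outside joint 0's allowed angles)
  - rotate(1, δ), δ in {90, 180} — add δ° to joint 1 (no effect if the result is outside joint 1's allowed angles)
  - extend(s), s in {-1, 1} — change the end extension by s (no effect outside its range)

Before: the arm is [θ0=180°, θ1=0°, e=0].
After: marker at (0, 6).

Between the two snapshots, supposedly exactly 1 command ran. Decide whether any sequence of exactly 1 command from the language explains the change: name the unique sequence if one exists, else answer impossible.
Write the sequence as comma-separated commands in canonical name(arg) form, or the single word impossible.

rotate(0, -90)

start: [θ0=180°, θ1=0°, e=0]
1. rotate(0, -90) → [θ0=90°, θ1=0°, e=0]
no rival 1-sequence matches.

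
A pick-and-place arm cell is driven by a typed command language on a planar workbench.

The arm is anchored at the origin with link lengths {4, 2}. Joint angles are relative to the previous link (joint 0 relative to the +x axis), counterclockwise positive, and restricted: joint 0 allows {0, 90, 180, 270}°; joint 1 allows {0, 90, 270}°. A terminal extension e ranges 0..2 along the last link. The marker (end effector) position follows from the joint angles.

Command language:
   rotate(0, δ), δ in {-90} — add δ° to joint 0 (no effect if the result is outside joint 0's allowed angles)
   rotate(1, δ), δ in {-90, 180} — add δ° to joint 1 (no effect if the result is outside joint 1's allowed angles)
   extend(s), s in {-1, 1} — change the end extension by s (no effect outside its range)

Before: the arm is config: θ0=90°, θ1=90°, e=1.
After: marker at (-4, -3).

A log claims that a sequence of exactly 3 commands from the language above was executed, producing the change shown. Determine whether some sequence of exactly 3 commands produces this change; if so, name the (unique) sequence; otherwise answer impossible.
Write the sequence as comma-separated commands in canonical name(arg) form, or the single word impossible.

start: config: θ0=90°, θ1=90°, e=1
t=1 rotate(0, -90) ⇒ config: θ0=0°, θ1=90°, e=1
t=2 rotate(0, -90) ⇒ config: θ0=270°, θ1=90°, e=1
t=3 rotate(0, -90) ⇒ config: θ0=180°, θ1=90°, e=1
uniquely the one of 125 3-step routes that fits.

rotate(0, -90), rotate(0, -90), rotate(0, -90)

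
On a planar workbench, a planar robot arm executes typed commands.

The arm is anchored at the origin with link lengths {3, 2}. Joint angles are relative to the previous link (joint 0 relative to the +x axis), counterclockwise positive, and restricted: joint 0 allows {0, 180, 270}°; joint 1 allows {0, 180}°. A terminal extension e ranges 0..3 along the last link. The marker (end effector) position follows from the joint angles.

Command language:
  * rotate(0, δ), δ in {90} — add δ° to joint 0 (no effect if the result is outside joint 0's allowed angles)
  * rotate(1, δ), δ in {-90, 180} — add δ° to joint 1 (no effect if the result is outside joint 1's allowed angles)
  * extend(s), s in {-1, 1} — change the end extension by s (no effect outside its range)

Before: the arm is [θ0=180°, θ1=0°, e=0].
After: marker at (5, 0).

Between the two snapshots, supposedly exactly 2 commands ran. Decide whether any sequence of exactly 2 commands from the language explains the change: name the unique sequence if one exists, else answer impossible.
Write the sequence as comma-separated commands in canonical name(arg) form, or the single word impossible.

rotate(0, 90), rotate(0, 90)

t0: [θ0=180°, θ1=0°, e=0]
1. rotate(0, 90) → [θ0=270°, θ1=0°, e=0]
2. rotate(0, 90) → [θ0=0°, θ1=0°, e=0]
all 25 alternatives checked — unique.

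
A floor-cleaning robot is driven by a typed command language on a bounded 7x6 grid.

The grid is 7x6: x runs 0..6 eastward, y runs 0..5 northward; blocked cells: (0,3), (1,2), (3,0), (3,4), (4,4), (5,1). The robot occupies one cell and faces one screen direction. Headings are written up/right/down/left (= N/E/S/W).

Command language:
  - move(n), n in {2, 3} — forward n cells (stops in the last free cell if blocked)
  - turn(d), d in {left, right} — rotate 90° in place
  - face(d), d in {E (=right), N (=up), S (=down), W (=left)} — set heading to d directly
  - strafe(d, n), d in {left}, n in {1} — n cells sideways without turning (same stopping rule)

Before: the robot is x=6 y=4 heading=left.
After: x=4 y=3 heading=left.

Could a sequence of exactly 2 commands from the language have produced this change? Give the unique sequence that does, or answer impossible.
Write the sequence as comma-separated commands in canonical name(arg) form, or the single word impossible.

strafe(left, 1), move(2)

key: running move(2) before strafe(left, 1) would end elsewhere — order is forced
t0: x=6 y=4 heading=left
[1] after strafe(left, 1): x=6 y=3 heading=left
[2] after move(2): x=4 y=3 heading=left
no other 2-command option fits: unique.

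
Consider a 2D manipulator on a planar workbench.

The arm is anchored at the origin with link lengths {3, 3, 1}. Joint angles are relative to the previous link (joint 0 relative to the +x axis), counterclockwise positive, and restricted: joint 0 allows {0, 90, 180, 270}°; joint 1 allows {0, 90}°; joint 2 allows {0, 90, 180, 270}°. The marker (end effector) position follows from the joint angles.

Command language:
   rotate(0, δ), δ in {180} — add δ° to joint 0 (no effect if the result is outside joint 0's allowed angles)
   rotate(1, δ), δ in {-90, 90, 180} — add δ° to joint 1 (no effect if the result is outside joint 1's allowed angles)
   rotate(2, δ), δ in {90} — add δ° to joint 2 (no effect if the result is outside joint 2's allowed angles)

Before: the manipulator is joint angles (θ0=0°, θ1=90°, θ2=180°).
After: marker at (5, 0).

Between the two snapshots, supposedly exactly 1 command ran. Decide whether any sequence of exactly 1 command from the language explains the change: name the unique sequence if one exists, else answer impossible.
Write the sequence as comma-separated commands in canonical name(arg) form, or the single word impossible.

rotate(1, -90)

t0: joint angles (θ0=0°, θ1=90°, θ2=180°)
1. rotate(1, -90) → joint angles (θ0=0°, θ1=0°, θ2=180°)
uniquely the one of 5 1-step routes that fits.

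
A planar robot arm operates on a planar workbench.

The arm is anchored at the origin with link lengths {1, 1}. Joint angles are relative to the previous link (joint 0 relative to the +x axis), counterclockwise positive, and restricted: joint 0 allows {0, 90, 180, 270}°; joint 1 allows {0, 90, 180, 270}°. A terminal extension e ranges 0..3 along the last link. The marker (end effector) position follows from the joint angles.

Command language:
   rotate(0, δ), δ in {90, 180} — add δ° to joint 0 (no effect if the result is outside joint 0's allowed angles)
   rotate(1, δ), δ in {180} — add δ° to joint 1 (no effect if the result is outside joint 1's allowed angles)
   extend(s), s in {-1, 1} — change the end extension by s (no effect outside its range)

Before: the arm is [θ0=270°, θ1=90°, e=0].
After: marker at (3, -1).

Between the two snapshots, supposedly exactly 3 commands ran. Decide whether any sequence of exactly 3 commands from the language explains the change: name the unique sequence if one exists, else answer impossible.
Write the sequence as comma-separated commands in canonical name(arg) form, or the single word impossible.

key: order matters: swapping extend(-1) and extend(1) lands elsewhere
begin: [θ0=270°, θ1=90°, e=0]
t=1 extend(-1) ⇒ [θ0=270°, θ1=90°, e=0]
t=2 extend(1) ⇒ [θ0=270°, θ1=90°, e=1]
t=3 extend(1) ⇒ [θ0=270°, θ1=90°, e=2]
no other 3-command option fits: unique.

extend(-1), extend(1), extend(1)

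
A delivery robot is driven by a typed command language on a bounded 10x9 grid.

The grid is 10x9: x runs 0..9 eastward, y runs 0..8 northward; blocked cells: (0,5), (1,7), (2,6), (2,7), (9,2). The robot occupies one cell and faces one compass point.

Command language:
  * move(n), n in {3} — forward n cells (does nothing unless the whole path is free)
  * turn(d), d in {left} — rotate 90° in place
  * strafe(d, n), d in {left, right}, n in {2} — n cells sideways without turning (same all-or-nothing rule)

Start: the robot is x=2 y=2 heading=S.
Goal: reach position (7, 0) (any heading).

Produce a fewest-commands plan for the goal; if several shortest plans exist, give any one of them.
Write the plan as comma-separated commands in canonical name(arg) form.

strafe(left, 2), turn(left), move(3), strafe(right, 2)

initial: x=2 y=2 heading=S
[1] after strafe(left, 2): x=4 y=2 heading=S
[2] after turn(left): x=4 y=2 heading=E
[3] after move(3): x=7 y=2 heading=E
[4] after strafe(right, 2): x=7 y=0 heading=E
nothing shorter than 4 reaches the goal.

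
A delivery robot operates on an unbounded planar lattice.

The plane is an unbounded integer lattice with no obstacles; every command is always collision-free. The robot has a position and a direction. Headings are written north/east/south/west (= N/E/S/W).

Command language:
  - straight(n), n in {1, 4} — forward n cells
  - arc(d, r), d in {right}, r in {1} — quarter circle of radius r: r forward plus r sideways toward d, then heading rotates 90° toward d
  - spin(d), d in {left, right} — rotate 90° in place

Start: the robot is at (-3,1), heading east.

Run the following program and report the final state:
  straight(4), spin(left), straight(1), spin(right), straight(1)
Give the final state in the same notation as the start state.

start: at (-3,1), heading east
1. straight(4) → at (1,1), heading east
2. spin(left) → at (1,1), heading north
3. straight(1) → at (1,2), heading north
4. spin(right) → at (1,2), heading east
5. straight(1) → at (2,2), heading east

at (2,2), heading east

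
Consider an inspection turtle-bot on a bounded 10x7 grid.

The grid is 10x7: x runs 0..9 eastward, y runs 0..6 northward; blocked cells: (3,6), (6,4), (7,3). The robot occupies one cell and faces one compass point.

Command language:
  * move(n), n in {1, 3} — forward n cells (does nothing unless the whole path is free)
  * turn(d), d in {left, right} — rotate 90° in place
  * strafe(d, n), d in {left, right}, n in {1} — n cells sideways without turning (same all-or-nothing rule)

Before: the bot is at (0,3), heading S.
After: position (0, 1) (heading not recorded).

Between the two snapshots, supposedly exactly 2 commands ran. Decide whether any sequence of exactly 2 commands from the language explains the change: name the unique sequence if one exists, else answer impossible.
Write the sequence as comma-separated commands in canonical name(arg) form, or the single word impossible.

from: at (0,3), heading S
t=1 move(1) ⇒ at (0,2), heading S
t=2 move(1) ⇒ at (0,1), heading S
all 36 alternatives checked — unique.

move(1), move(1)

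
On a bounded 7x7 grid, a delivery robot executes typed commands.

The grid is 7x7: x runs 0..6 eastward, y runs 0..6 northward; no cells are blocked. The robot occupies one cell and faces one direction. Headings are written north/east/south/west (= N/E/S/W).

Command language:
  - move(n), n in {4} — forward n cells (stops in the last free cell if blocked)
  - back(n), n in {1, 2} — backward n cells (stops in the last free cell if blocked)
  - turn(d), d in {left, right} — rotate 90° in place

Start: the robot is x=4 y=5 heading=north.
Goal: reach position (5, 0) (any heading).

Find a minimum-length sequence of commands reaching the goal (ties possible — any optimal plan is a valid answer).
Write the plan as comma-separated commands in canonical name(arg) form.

t0: x=4 y=5 heading=north
[1] after back(2): x=4 y=3 heading=north
[2] after back(2): x=4 y=1 heading=north
[3] after back(2): x=4 y=0 heading=north
[4] after turn(left): x=4 y=0 heading=west
[5] after back(1): x=5 y=0 heading=west
shorter routes all fall short; 5 is best.

back(2), back(2), back(2), turn(left), back(1)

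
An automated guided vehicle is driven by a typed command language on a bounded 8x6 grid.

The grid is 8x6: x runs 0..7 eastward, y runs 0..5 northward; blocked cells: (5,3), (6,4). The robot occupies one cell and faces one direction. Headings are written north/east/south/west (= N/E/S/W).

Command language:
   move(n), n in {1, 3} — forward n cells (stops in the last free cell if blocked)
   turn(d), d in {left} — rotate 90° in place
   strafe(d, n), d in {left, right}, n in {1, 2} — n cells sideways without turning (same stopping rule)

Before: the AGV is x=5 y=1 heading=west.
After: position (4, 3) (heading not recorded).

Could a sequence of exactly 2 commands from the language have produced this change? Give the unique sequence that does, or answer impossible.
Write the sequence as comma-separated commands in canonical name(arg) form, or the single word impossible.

key: order matters: swapping move(1) and strafe(right, 2) lands elsewhere
from: x=5 y=1 heading=west
1. move(1) → x=4 y=1 heading=west
2. strafe(right, 2) → x=4 y=3 heading=west
no rival 2-sequence matches.

move(1), strafe(right, 2)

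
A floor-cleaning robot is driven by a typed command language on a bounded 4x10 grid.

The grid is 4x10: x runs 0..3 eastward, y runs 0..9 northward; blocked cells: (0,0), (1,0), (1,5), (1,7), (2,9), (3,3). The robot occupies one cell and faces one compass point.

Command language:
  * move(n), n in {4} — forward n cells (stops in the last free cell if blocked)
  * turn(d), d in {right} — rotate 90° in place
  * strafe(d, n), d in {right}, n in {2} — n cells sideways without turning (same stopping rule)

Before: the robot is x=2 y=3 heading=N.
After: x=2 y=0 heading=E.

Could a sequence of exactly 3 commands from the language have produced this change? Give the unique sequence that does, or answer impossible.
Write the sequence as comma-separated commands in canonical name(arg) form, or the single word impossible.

key: cell and facing (now E) both changed — the 3 commands mix motion and turning
from: x=2 y=3 heading=N
step 1 (turn(right)): x=2 y=3 heading=E
step 2 (strafe(right, 2)): x=2 y=1 heading=E
step 3 (strafe(right, 2)): x=2 y=0 heading=E
no other 3-command option fits: unique.

turn(right), strafe(right, 2), strafe(right, 2)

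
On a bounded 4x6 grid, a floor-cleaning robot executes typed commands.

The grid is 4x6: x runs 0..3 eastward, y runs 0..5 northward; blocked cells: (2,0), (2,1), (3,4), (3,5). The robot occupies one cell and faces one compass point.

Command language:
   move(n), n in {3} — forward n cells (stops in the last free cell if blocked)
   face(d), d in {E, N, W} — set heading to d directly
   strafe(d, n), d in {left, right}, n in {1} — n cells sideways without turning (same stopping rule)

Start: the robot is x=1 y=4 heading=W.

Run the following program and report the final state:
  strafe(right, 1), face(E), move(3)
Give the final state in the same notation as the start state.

t0: x=1 y=4 heading=W
t=1 strafe(right, 1) ⇒ x=1 y=5 heading=W
t=2 face(E) ⇒ x=1 y=5 heading=E
t=3 move(3) ⇒ x=2 y=5 heading=E

x=2 y=5 heading=E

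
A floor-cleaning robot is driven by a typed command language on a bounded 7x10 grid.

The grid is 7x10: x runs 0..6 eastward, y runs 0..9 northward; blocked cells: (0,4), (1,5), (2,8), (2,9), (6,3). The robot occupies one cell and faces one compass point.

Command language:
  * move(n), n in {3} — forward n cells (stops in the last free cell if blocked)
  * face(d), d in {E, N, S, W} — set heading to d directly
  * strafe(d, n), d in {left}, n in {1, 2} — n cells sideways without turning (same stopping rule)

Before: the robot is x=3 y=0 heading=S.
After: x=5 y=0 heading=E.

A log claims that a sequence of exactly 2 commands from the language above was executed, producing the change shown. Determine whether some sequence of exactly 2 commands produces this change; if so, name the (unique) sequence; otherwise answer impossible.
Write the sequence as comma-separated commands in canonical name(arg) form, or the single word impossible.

strafe(left, 2), face(E)

key: order matters: swapping strafe(left, 2) and face(E) lands elsewhere
start: x=3 y=0 heading=S
step 1 (strafe(left, 2)): x=5 y=0 heading=S
step 2 (face(E)): x=5 y=0 heading=E
no rival 2-sequence matches.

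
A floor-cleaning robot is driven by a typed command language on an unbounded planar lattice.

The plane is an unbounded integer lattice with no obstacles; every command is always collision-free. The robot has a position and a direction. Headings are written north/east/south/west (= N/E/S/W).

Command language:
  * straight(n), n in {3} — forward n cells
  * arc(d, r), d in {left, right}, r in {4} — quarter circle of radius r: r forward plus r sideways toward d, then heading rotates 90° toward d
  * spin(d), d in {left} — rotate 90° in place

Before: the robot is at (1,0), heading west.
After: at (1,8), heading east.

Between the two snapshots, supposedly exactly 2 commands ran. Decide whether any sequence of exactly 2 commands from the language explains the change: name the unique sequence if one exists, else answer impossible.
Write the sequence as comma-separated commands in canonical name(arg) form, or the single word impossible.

key: cell and facing (now E) both changed — the 2 commands mix motion and turning
from: at (1,0), heading west
[1] after arc(right, 4): at (-3,4), heading north
[2] after arc(right, 4): at (1,8), heading east
no other 2-command option fits: unique.

arc(right, 4), arc(right, 4)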